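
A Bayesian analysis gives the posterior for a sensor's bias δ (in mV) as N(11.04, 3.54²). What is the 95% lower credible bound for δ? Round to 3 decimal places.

Need L with P(δ ≥ L) = 0.95: L = 11.04 − z_{0.05}·3.54.
z = 1.645; L = 11.04 − 1.645 × 3.54 = 5.217.

5.217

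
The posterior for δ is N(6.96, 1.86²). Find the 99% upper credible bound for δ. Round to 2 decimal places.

11.29

Need U with P(δ ≤ U) = 0.99: U = 6.96 + z_{0.01}·1.86.
z = 2.326; U = 6.96 + 2.326 × 1.86 = 11.29.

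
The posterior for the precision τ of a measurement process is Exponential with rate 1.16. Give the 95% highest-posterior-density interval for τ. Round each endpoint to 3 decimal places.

[0.000, 2.583]

The exponential density is strictly decreasing on [0, ∞), so the HPD interval is anchored at 0: [0, q] with P(τ ≤ q) = 0.95.
q = −ln(1 − 0.95) / 1.16 = 2.9957 / 1.16 = 2.583.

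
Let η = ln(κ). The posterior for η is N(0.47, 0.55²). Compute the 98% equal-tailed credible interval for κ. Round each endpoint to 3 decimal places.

On the log scale the 98% interval is 0.47 ± 2.326 × 0.55 = [-0.8095, 1.7495].
Exponentiate: [e^-0.8095, e^1.7495] = [0.445, 5.752].

[0.445, 5.752]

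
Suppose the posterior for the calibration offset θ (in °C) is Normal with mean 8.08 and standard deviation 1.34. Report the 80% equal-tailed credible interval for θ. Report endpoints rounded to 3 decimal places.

The posterior is symmetric, so the 80% equal-tailed interval is θ = 8.08 ± z·1.34 with z = 1.282.
Half-width: 1.282 × 1.34 = 1.717.
8.08 − 1.717 = 6.363; 8.08 + 1.717 = 9.797.

[6.363, 9.797]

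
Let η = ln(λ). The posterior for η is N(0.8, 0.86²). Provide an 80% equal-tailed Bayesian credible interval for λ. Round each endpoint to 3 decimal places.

[0.739, 6.700]

On the log scale the 80% interval is 0.8 ± 1.282 × 0.86 = [-0.3021, 1.9021].
Exponentiate: [e^-0.3021, e^1.9021] = [0.739, 6.700].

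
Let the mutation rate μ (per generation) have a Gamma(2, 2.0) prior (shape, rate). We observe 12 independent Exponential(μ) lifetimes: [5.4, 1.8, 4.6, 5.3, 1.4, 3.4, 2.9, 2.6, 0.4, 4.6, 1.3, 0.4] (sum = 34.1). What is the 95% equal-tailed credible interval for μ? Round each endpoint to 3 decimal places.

Posterior: Gamma(2+12, 2.0+34.1) = Gamma(14, 36.1) (shape, rate).
Equal-tailed 95% interval: Gamma(14, 36.1) quantiles at 0.025 and 0.975.
Posterior mean ≈ 0.388, SD ≈ 0.104; a Normal approximation gives roughly [0.185, 0.591].
Exact: lower = 0.212; upper = 0.616.

[0.212, 0.616]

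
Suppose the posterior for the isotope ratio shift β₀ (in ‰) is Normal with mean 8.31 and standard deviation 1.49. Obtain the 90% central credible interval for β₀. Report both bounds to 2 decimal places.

[5.86, 10.76]

The posterior is symmetric, so the 90% equal-tailed interval is β₀ = 8.31 ± z·1.49 with z = 1.645.
Half-width: 1.645 × 1.49 = 2.45.
8.31 − 2.45 = 5.86; 8.31 + 2.45 = 10.76.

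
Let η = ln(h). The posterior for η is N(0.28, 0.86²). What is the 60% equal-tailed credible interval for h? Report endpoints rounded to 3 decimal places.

On the log scale the 60% interval is 0.28 ± 0.842 × 0.86 = [-0.4438, 1.0038].
Exponentiate: [e^-0.4438, e^1.0038] = [0.642, 2.729].

[0.642, 2.729]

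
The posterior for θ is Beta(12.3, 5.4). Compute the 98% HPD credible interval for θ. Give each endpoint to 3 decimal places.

[0.441, 0.914]

The posterior is unimodal and skewed, so the HPD interval has equal density at both endpoints and is the shortest 98% interval.
Solving f(0.441) = f(0.914) with F(0.914) − F(0.441) = 0.98 gives [0.441, 0.914].
For comparison, the equal-tailed interval is [0.425, 0.903]; the HPD is narrower and shifted toward the mode.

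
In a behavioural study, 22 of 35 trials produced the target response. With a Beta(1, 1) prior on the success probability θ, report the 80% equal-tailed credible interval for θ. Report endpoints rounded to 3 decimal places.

Posterior: Beta(1+22, 1+13) = Beta(23, 14).
Equal-tailed 80% interval: the 0.1 and 0.9 quantiles of Beta(23, 14).
Posterior mean ≈ 0.622, SD ≈ 0.079; a Normal approximation gives roughly [0.521, 0.722].
Exact: F⁻¹(0.1) = 0.519; F⁻¹(0.9) = 0.722.

[0.519, 0.722]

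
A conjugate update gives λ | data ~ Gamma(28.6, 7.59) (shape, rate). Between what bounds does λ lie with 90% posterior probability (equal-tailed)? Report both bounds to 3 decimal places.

[2.689, 4.997]

Posterior: Gamma(shape 28.6, rate 7.59).
Equal-tailed 90% interval: Gamma(28.6, 7.59) quantiles at 0.05 and 0.95.
Posterior mean ≈ 3.768, SD ≈ 0.705; a Normal approximation gives roughly [2.609, 4.927].
Exact: lower = 2.689; upper = 4.997.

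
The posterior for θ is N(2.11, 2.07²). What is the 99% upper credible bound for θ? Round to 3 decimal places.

Need U with P(θ ≤ U) = 0.99: U = 2.11 + z_{0.01}·2.07.
z = 2.326; U = 2.11 + 2.326 × 2.07 = 6.926.

6.926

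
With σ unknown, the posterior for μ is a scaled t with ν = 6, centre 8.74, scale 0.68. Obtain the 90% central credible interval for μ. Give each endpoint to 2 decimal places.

The t_6 distribution is symmetric; the 90% interval is 8.74 ± t·0.68 with t_{0.95,6} = 1.943.
Half-width: 1.943 × 0.68 = 1.32.
8.74 − 1.32 = 7.42; 8.74 + 1.32 = 10.06.

[7.42, 10.06]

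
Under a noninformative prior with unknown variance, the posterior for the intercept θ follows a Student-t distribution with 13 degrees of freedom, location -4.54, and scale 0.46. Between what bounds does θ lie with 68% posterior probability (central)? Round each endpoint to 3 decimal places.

[-5.016, -4.064]

The t_13 distribution is symmetric; the 68% interval is -4.54 ± t·0.46 with t_{0.84,13} = 1.034.
Half-width: 1.034 × 0.46 = 0.476.
-4.54 − 0.476 = -5.016; -4.54 + 0.476 = -4.064.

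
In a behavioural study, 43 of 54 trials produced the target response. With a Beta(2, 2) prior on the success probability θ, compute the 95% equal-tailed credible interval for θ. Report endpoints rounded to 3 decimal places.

Posterior: Beta(2+43, 2+11) = Beta(45, 13).
Equal-tailed 95% interval: the 0.025 and 0.975 quantiles of Beta(45, 13).
Posterior mean ≈ 0.776, SD ≈ 0.054; a Normal approximation gives roughly [0.669, 0.882].
Exact: F⁻¹(0.025) = 0.661; F⁻¹(0.975) = 0.873.

[0.661, 0.873]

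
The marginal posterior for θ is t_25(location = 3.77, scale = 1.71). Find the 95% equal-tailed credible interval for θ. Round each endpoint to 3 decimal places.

[0.248, 7.292]

The t_25 distribution is symmetric; the 95% interval is 3.77 ± t·1.71 with t_{0.975,25} = 2.060.
Half-width: 2.060 × 1.71 = 3.522.
3.77 − 3.522 = 0.248; 3.77 + 3.522 = 7.292.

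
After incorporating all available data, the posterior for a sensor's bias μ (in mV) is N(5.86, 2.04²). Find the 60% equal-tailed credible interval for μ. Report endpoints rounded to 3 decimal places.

[4.143, 7.577]

The posterior is symmetric, so the 60% equal-tailed interval is μ = 5.86 ± z·2.04 with z = 0.842.
Half-width: 0.842 × 2.04 = 1.717.
5.86 − 1.717 = 4.143; 5.86 + 1.717 = 7.577.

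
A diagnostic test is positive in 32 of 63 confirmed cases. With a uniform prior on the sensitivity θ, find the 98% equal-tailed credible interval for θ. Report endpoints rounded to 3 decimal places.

[0.366, 0.649]

Posterior: Beta(1+32, 1+31) = Beta(33, 32).
Equal-tailed 98% interval: the 0.01 and 0.99 quantiles of Beta(33, 32).
Posterior mean ≈ 0.508, SD ≈ 0.062; a Normal approximation gives roughly [0.365, 0.651].
Exact: F⁻¹(0.01) = 0.366; F⁻¹(0.99) = 0.649.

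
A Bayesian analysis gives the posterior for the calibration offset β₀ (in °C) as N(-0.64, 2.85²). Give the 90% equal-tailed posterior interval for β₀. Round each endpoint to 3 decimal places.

[-5.328, 4.048]

The posterior is symmetric, so the 90% equal-tailed interval is β₀ = -0.64 ± z·2.85 with z = 1.645.
Half-width: 1.645 × 2.85 = 4.688.
-0.64 − 4.688 = -5.328; -0.64 + 4.688 = 4.048.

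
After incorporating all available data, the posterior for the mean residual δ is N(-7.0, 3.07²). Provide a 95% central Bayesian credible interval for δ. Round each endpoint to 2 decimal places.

[-13.02, -0.98]

The posterior is symmetric, so the 95% equal-tailed interval is δ = -7.0 ± z·3.07 with z = 1.960.
Half-width: 1.960 × 3.07 = 6.02.
-7.0 − 6.02 = -13.02; -7.0 + 6.02 = -0.98.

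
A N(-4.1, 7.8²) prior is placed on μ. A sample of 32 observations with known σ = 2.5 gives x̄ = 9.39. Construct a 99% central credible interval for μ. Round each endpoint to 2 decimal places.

Posterior precision = 1/7.8² + 32/2.5² = 0.0164 + 5.1200 = 5.1364, so posterior SD = 0.4412.
Posterior mean = (-4.1/7.8² + 32·9.39/2.5²) / 5.1364 = 9.3468.
Interval: 9.3468 ± 2.576 × 0.4412 → [8.21, 10.48].

[8.21, 10.48]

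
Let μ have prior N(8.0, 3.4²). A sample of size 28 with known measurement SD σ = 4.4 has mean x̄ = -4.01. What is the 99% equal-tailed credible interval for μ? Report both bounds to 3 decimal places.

[-5.413, -1.252]

Posterior precision = 1/3.4² + 28/4.4² = 0.0865 + 1.4463 = 1.5328, so posterior SD = 0.8077.
Posterior mean = (8.0/3.4² + 28·-4.01/4.4²) / 1.5328 = -3.3322.
Interval: -3.3322 ± 2.576 × 0.8077 → [-5.413, -1.252].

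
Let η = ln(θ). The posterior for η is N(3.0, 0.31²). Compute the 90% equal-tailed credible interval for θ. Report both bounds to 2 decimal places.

[12.06, 33.45]

On the log scale the 90% interval is 3.0 ± 1.645 × 0.31 = [2.4901, 3.5099].
Exponentiate: [e^2.4901, e^3.5099] = [12.06, 33.45].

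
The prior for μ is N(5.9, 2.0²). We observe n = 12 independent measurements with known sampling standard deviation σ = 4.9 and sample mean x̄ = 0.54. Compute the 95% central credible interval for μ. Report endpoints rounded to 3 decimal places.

Posterior precision = 1/2.0² + 12/4.9² = 0.2500 + 0.4998 = 0.7498, so posterior SD = 1.1549.
Posterior mean = (5.9/2.0² + 12·0.54/4.9²) / 0.7498 = 2.3272.
Interval: 2.3272 ± 1.960 × 1.1549 → [0.064, 4.591].

[0.064, 4.591]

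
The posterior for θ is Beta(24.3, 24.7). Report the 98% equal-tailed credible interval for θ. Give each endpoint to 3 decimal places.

Posterior: Beta(24.3, 24.7).
Equal-tailed 98% interval: the 0.01 and 0.99 quantiles of Beta(24.3, 24.7).
Posterior mean ≈ 0.496, SD ≈ 0.071; a Normal approximation gives roughly [0.331, 0.660].
Exact: F⁻¹(0.01) = 0.334; F⁻¹(0.99) = 0.659.

[0.334, 0.659]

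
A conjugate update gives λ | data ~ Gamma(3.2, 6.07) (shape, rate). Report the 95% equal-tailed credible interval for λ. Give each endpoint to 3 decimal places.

[0.116, 1.242]

Posterior: Gamma(shape 3.2, rate 6.07).
Equal-tailed 95% interval: Gamma(3.2, 6.07) quantiles at 0.025 and 0.975.
Posterior mean ≈ 0.527, SD ≈ 0.295; a Normal approximation gives roughly [-0.050, 1.105].
Exact: lower = 0.116; upper = 1.242.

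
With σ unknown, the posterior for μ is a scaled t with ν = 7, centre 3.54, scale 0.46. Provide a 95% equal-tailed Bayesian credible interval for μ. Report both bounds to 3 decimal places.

[2.452, 4.628]

The t_7 distribution is symmetric; the 95% interval is 3.54 ± t·0.46 with t_{0.975,7} = 2.365.
Half-width: 2.365 × 0.46 = 1.088.
3.54 − 1.088 = 2.452; 3.54 + 1.088 = 4.628.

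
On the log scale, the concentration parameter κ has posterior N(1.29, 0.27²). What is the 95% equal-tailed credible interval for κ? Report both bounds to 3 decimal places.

[2.140, 6.167]

On the log scale the 95% interval is 1.29 ± 1.960 × 0.27 = [0.7608, 1.8192].
Exponentiate: [e^0.7608, e^1.8192] = [2.140, 6.167].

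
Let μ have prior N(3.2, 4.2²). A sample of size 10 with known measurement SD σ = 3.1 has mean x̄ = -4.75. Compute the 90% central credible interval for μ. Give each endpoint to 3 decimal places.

Posterior precision = 1/4.2² + 10/3.1² = 0.0567 + 1.0406 = 1.0973, so posterior SD = 0.9546.
Posterior mean = (3.2/4.2² + 10·-4.75/3.1²) / 1.0973 = -4.3393.
Interval: -4.3393 ± 1.645 × 0.9546 → [-5.910, -2.769].

[-5.910, -2.769]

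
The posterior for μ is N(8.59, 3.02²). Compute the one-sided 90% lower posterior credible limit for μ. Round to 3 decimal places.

4.720

Need L with P(μ ≥ L) = 0.90: L = 8.59 − z_{0.1}·3.02.
z = 1.282; L = 8.59 − 1.282 × 3.02 = 4.720.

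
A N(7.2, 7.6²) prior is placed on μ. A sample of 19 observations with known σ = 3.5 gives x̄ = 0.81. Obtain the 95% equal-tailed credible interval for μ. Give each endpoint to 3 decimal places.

[-0.685, 2.446]

Posterior precision = 1/7.6² + 19/3.5² = 0.0173 + 1.5510 = 1.5683, so posterior SD = 0.7985.
Posterior mean = (7.2/7.6² + 19·0.81/3.5²) / 1.5683 = 0.8805.
Interval: 0.8805 ± 1.960 × 0.7985 → [-0.685, 2.446].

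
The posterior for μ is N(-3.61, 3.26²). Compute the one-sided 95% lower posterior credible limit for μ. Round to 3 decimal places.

Need L with P(μ ≥ L) = 0.95: L = -3.61 − z_{0.05}·3.26.
z = 1.645; L = -3.61 − 1.645 × 3.26 = -8.972.

-8.972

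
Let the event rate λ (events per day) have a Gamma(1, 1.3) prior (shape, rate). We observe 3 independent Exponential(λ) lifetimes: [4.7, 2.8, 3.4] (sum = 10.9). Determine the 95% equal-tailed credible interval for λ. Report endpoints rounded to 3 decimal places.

[0.089, 0.719]

Posterior: Gamma(1+3, 1.3+10.9) = Gamma(4, 12.2) (shape, rate).
Equal-tailed 95% interval: Gamma(4, 12.2) quantiles at 0.025 and 0.975.
Posterior mean ≈ 0.328, SD ≈ 0.164; a Normal approximation gives roughly [0.007, 0.649].
Exact: lower = 0.089; upper = 0.719.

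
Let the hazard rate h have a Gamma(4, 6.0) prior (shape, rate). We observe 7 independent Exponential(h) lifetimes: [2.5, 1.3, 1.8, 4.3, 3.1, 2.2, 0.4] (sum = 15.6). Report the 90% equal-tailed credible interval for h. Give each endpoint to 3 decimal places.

[0.286, 0.785]

Posterior: Gamma(4+7, 6.0+15.6) = Gamma(11, 21.6) (shape, rate).
Equal-tailed 90% interval: Gamma(11, 21.6) quantiles at 0.05 and 0.95.
Posterior mean ≈ 0.509, SD ≈ 0.154; a Normal approximation gives roughly [0.257, 0.762].
Exact: lower = 0.286; upper = 0.785.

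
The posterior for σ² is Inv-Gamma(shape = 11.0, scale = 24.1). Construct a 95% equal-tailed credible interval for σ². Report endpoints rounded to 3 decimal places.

[1.310, 4.389]

Inverse-Gamma(11.0, 24.1) quantiles: F⁻¹(0.025) and F⁻¹(0.975).
Equivalently, 1/σ² ~ Gamma(11.0, rate = 24.1); invert its 0.975 and 0.025 quantiles.
Posterior mean ≈ 2.410, SD ≈ 0.803; a Normal approximation gives roughly [0.835, 3.985].
Exact: lower = 1.310; upper = 4.389.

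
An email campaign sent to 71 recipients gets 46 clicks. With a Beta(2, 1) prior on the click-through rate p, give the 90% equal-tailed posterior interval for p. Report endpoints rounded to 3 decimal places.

[0.556, 0.737]

Posterior: Beta(2+46, 1+25) = Beta(48, 26).
Equal-tailed 90% interval: the 0.05 and 0.95 quantiles of Beta(48, 26).
Posterior mean ≈ 0.649, SD ≈ 0.055; a Normal approximation gives roughly [0.558, 0.739].
Exact: F⁻¹(0.05) = 0.556; F⁻¹(0.95) = 0.737.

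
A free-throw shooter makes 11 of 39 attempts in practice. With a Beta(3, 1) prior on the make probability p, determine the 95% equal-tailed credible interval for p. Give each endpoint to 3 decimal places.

Posterior: Beta(3+11, 1+28) = Beta(14, 29).
Equal-tailed 95% interval: the 0.025 and 0.975 quantiles of Beta(14, 29).
Posterior mean ≈ 0.326, SD ≈ 0.071; a Normal approximation gives roughly [0.187, 0.464].
Exact: F⁻¹(0.025) = 0.196; F⁻¹(0.975) = 0.471.

[0.196, 0.471]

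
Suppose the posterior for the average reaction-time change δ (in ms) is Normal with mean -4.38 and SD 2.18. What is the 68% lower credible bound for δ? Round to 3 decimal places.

Need L with P(δ ≥ L) = 0.68: L = -4.38 − z_{0.32}·2.18.
z = 0.468; L = -4.38 − 0.468 × 2.18 = -5.400.

-5.400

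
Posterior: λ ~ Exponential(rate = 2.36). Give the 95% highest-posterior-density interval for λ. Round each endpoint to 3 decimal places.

The exponential density is strictly decreasing on [0, ∞), so the HPD interval is anchored at 0: [0, q] with P(λ ≤ q) = 0.95.
q = −ln(1 − 0.95) / 2.36 = 2.9957 / 2.36 = 1.269.

[0.000, 1.269]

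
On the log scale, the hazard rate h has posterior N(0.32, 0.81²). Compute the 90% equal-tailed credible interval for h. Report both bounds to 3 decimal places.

[0.363, 5.219]

On the log scale the 90% interval is 0.32 ± 1.645 × 0.81 = [-1.0123, 1.6523].
Exponentiate: [e^-1.0123, e^1.6523] = [0.363, 5.219].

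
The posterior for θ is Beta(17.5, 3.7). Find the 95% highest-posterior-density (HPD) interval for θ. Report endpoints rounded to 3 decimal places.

The posterior is unimodal and skewed, so the HPD interval has equal density at both endpoints and is the shortest 95% interval.
Solving f(0.667) = f(0.965) with F(0.965) − F(0.667) = 0.95 gives [0.667, 0.965].
For comparison, the equal-tailed interval is [0.642, 0.951]; the HPD is narrower and shifted toward the mode.

[0.667, 0.965]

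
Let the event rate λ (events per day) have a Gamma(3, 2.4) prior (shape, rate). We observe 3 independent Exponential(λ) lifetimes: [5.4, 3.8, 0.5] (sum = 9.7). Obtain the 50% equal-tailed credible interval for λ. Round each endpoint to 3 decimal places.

Posterior: Gamma(3+3, 2.4+9.7) = Gamma(6, 12.1) (shape, rate).
Equal-tailed 50% interval: Gamma(6, 12.1) quantiles at 0.25 and 0.75.
Posterior mean ≈ 0.496, SD ≈ 0.202; a Normal approximation gives roughly [0.359, 0.632].
Exact: lower = 0.349; upper = 0.613.

[0.349, 0.613]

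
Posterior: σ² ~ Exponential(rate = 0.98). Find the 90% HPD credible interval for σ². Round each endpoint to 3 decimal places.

The exponential density is strictly decreasing on [0, ∞), so the HPD interval is anchored at 0: [0, q] with P(σ² ≤ q) = 0.90.
q = −ln(1 − 0.90) / 0.98 = 2.3026 / 0.98 = 2.350.

[0.000, 2.350]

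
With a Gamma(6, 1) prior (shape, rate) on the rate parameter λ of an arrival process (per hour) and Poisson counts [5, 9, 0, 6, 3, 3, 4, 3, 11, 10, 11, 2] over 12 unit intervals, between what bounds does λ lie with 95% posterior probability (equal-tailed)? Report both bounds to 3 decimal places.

Posterior: Gamma(6+67, 1+12) = Gamma(73, 13) (shape, rate).
Equal-tailed 95% interval: Gamma(73, 13) quantiles at 0.025 and 0.975.
Posterior mean ≈ 5.615, SD ≈ 0.657; a Normal approximation gives roughly [4.327, 6.904].
Exact: lower = 4.402; upper = 6.975.

[4.402, 6.975]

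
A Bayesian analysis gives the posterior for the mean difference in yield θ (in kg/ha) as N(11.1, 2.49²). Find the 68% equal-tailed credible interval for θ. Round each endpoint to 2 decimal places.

[8.62, 13.58]

The posterior is symmetric, so the 68% equal-tailed interval is θ = 11.1 ± z·2.49 with z = 0.994.
Half-width: 0.994 × 2.49 = 2.48.
11.1 − 2.48 = 8.62; 11.1 + 2.48 = 13.58.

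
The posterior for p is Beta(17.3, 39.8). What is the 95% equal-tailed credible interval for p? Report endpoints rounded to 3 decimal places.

Posterior: Beta(17.3, 39.8).
Equal-tailed 95% interval: the 0.025 and 0.975 quantiles of Beta(17.3, 39.8).
Posterior mean ≈ 0.303, SD ≈ 0.060; a Normal approximation gives roughly [0.185, 0.421].
Exact: F⁻¹(0.025) = 0.192; F⁻¹(0.975) = 0.427.

[0.192, 0.427]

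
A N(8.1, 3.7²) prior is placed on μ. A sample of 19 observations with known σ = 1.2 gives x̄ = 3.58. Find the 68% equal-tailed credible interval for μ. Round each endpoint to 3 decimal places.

[3.332, 3.878]

Posterior precision = 1/3.7² + 19/1.2² = 0.0730 + 13.1944 = 13.2675, so posterior SD = 0.2745.
Posterior mean = (8.1/3.7² + 19·3.58/1.2²) / 13.2675 = 3.6049.
Interval: 3.6049 ± 0.994 × 0.2745 → [3.332, 3.878].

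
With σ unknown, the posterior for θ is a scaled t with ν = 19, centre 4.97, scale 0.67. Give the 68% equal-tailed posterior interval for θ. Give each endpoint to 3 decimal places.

The t_19 distribution is symmetric; the 68% interval is 4.97 ± t·0.67 with t_{0.84,19} = 1.021.
Half-width: 1.021 × 0.67 = 0.684.
4.97 − 0.684 = 4.286; 4.97 + 0.684 = 5.654.

[4.286, 5.654]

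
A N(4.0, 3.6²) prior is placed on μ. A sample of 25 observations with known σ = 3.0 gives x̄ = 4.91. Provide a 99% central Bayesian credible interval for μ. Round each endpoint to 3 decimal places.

[3.361, 6.410]

Posterior precision = 1/3.6² + 25/3.0² = 0.0772 + 2.7778 = 2.8549, so posterior SD = 0.5918.
Posterior mean = (4.0/3.6² + 25·4.91/3.0²) / 2.8549 = 4.8854.
Interval: 4.8854 ± 2.576 × 0.5918 → [3.361, 6.410].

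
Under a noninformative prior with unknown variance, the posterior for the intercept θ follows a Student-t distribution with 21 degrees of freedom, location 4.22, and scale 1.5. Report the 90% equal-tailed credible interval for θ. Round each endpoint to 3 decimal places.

The t_21 distribution is symmetric; the 90% interval is 4.22 ± t·1.5 with t_{0.95,21} = 1.721.
Half-width: 1.721 × 1.5 = 2.581.
4.22 − 2.581 = 1.639; 4.22 + 2.581 = 6.801.

[1.639, 6.801]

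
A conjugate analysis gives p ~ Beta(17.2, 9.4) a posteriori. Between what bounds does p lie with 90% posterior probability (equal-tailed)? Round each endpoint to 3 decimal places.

Posterior: Beta(17.2, 9.4).
Equal-tailed 90% interval: the 0.05 and 0.95 quantiles of Beta(17.2, 9.4).
Posterior mean ≈ 0.647, SD ≈ 0.091; a Normal approximation gives roughly [0.497, 0.796].
Exact: F⁻¹(0.05) = 0.491; F⁻¹(0.95) = 0.790.

[0.491, 0.790]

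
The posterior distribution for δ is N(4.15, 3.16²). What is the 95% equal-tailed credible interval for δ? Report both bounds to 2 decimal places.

The posterior is symmetric, so the 95% equal-tailed interval is δ = 4.15 ± z·3.16 with z = 1.960.
Half-width: 1.960 × 3.16 = 6.19.
4.15 − 6.19 = -2.04; 4.15 + 6.19 = 10.34.

[-2.04, 10.34]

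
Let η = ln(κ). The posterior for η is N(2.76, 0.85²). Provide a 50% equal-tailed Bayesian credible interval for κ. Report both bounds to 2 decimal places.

[8.91, 28.03]

On the log scale the 50% interval is 2.76 ± 0.674 × 0.85 = [2.1867, 3.3333].
Exponentiate: [e^2.1867, e^3.3333] = [8.91, 28.03].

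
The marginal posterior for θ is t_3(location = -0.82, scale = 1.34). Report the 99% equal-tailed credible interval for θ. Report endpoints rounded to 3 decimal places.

[-8.647, 7.007]

The t_3 distribution is symmetric; the 99% interval is -0.82 ± t·1.34 with t_{0.995,3} = 5.841.
Half-width: 5.841 × 1.34 = 7.827.
-0.82 − 7.827 = -8.647; -0.82 + 7.827 = 7.007.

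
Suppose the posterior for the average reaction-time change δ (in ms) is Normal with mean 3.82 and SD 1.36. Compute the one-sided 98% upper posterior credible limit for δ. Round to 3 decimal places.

Need U with P(δ ≤ U) = 0.98: U = 3.82 + z_{0.02}·1.36.
z = 2.054; U = 3.82 + 2.054 × 1.36 = 6.613.

6.613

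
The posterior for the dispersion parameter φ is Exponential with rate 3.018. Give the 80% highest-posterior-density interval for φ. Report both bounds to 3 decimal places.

The exponential density is strictly decreasing on [0, ∞), so the HPD interval is anchored at 0: [0, q] with P(φ ≤ q) = 0.80.
q = −ln(1 − 0.80) / 3.018 = 1.6094 / 3.018 = 0.533.

[0.000, 0.533]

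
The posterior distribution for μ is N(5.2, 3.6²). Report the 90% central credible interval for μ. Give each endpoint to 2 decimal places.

[-0.72, 11.12]

The posterior is symmetric, so the 90% equal-tailed interval is μ = 5.2 ± z·3.6 with z = 1.645.
Half-width: 1.645 × 3.6 = 5.92.
5.2 − 5.92 = -0.72; 5.2 + 5.92 = 11.12.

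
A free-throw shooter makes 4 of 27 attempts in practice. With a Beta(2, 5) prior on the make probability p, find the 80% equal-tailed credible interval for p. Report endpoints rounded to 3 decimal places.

[0.098, 0.263]

Posterior: Beta(2+4, 5+23) = Beta(6, 28).
Equal-tailed 80% interval: the 0.1 and 0.9 quantiles of Beta(6, 28).
Posterior mean ≈ 0.176, SD ≈ 0.064; a Normal approximation gives roughly [0.094, 0.259].
Exact: F⁻¹(0.1) = 0.098; F⁻¹(0.9) = 0.263.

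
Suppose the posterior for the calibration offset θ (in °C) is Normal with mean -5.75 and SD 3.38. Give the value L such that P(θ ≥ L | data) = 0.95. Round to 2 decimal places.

Need L with P(θ ≥ L) = 0.95: L = -5.75 − z_{0.05}·3.38.
z = 1.645; L = -5.75 − 1.645 × 3.38 = -11.31.

-11.31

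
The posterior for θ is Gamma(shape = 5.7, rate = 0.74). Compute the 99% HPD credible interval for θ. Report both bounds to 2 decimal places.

The posterior is unimodal and skewed, so the HPD interval has equal density at both endpoints and is the shortest 99% interval.
Solving f(1.40) = f(17.38) with F(17.38) − F(1.40) = 0.99 gives [1.40, 17.38].
For comparison, the equal-tailed interval is [1.88, 18.50]; the HPD is narrower and shifted toward the mode.

[1.40, 17.38]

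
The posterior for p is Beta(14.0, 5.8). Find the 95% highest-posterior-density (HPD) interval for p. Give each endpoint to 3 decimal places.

The posterior is unimodal and skewed, so the HPD interval has equal density at both endpoints and is the shortest 95% interval.
Solving f(0.511) = f(0.892) with F(0.892) − F(0.511) = 0.95 gives [0.511, 0.892].
For comparison, the equal-tailed interval is [0.495, 0.880]; the HPD is narrower and shifted toward the mode.

[0.511, 0.892]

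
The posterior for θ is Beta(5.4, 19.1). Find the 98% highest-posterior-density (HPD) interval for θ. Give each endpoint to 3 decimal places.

[0.056, 0.421]

The posterior is unimodal and skewed, so the HPD interval has equal density at both endpoints and is the shortest 98% interval.
Solving f(0.056) = f(0.421) with F(0.421) − F(0.056) = 0.98 gives [0.056, 0.421].
For comparison, the equal-tailed interval is [0.067, 0.439]; the HPD is narrower and shifted toward the mode.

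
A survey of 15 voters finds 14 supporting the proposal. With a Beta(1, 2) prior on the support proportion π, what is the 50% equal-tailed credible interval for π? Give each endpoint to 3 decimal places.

Posterior: Beta(1+14, 2+1) = Beta(15, 3).
Equal-tailed 50% interval: the 0.25 and 0.75 quantiles of Beta(15, 3).
Posterior mean ≈ 0.833, SD ≈ 0.085; a Normal approximation gives roughly [0.776, 0.891].
Exact: F⁻¹(0.25) = 0.782; F⁻¹(0.75) = 0.897.

[0.782, 0.897]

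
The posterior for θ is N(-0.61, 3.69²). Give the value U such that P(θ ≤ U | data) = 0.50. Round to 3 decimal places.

-0.610

Need U with P(θ ≤ U) = 0.50: U = -0.61 + z_{0.5}·3.69.
z = 0.000; U = -0.61 + 0.000 × 3.69 = -0.610.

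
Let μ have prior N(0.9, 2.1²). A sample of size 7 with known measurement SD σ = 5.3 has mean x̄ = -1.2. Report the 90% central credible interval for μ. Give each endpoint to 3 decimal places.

Posterior precision = 1/2.1² + 7/5.3² = 0.2268 + 0.2492 = 0.4760, so posterior SD = 1.4495.
Posterior mean = (0.9/2.1² + 7·-1.2/5.3²) / 0.4760 = -0.1995.
Interval: -0.1995 ± 1.645 × 1.4495 → [-2.584, 2.185].

[-2.584, 2.185]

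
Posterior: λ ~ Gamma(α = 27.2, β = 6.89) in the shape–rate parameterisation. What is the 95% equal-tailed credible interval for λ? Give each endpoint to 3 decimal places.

Posterior: Gamma(shape 27.2, rate 6.89).
Equal-tailed 95% interval: Gamma(27.2, 6.89) quantiles at 0.025 and 0.975.
Posterior mean ≈ 3.948, SD ≈ 0.757; a Normal approximation gives roughly [2.464, 5.431].
Exact: lower = 2.606; upper = 5.564.

[2.606, 5.564]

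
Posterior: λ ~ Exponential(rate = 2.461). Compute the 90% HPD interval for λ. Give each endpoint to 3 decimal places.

The exponential density is strictly decreasing on [0, ∞), so the HPD interval is anchored at 0: [0, q] with P(λ ≤ q) = 0.90.
q = −ln(1 − 0.90) / 2.461 = 2.3026 / 2.461 = 0.936.

[0.000, 0.936]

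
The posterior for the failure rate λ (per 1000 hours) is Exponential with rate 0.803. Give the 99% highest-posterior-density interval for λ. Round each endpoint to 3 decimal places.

[0.000, 5.735]

The exponential density is strictly decreasing on [0, ∞), so the HPD interval is anchored at 0: [0, q] with P(λ ≤ q) = 0.99.
q = −ln(1 − 0.99) / 0.803 = 4.6052 / 0.803 = 5.735.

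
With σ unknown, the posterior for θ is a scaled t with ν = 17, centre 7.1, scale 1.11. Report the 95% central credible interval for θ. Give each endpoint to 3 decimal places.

[4.758, 9.442]

The t_17 distribution is symmetric; the 95% interval is 7.1 ± t·1.11 with t_{0.975,17} = 2.110.
Half-width: 2.110 × 1.11 = 2.342.
7.1 − 2.342 = 4.758; 7.1 + 2.342 = 9.442.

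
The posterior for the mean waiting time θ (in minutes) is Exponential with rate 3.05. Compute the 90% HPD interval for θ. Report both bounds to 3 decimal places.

[0.000, 0.755]

The exponential density is strictly decreasing on [0, ∞), so the HPD interval is anchored at 0: [0, q] with P(θ ≤ q) = 0.90.
q = −ln(1 − 0.90) / 3.05 = 2.3026 / 3.05 = 0.755.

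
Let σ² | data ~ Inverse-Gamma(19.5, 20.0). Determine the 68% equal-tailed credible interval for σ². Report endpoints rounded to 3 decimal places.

[0.839, 1.321]

Inverse-Gamma(19.5, 20.0) quantiles: F⁻¹(0.16) and F⁻¹(0.84).
Equivalently, 1/σ² ~ Gamma(19.5, rate = 20.0); invert its 0.84 and 0.16 quantiles.
Posterior mean ≈ 1.081, SD ≈ 0.258; a Normal approximation gives roughly [0.824, 1.338].
Exact: lower = 0.839; upper = 1.321.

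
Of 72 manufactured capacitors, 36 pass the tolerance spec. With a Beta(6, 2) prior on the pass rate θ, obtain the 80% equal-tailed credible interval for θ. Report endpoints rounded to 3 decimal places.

Posterior: Beta(6+36, 2+36) = Beta(42, 38).
Equal-tailed 80% interval: the 0.1 and 0.9 quantiles of Beta(42, 38).
Posterior mean ≈ 0.525, SD ≈ 0.055; a Normal approximation gives roughly [0.454, 0.596].
Exact: F⁻¹(0.1) = 0.453; F⁻¹(0.9) = 0.596.

[0.453, 0.596]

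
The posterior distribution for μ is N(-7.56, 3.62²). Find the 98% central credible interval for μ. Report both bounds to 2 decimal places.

[-15.98, 0.86]

The posterior is symmetric, so the 98% equal-tailed interval is μ = -7.56 ± z·3.62 with z = 2.326.
Half-width: 2.326 × 3.62 = 8.42.
-7.56 − 8.42 = -15.98; -7.56 + 8.42 = 0.86.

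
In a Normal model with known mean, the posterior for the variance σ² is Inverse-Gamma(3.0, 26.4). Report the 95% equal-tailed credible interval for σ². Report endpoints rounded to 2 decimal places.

[3.65, 42.67]

Inverse-Gamma(3.0, 26.4) quantiles: F⁻¹(0.025) and F⁻¹(0.975).
Equivalently, 1/σ² ~ Gamma(3.0, rate = 26.4); invert its 0.975 and 0.025 quantiles.
Posterior mean ≈ 13.20, SD ≈ 13.20; a Normal approximation gives roughly [-12.67, 39.07].
Exact: lower = 3.65; upper = 42.67.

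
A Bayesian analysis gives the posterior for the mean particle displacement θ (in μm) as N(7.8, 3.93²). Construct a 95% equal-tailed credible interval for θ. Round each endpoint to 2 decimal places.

The posterior is symmetric, so the 95% equal-tailed interval is θ = 7.8 ± z·3.93 with z = 1.960.
Half-width: 1.960 × 3.93 = 7.70.
7.8 − 7.70 = 0.10; 7.8 + 7.70 = 15.50.

[0.10, 15.50]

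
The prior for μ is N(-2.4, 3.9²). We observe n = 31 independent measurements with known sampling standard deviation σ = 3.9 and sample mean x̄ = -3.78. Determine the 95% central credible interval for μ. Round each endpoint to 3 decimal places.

[-5.088, -2.386]

Posterior precision = 1/3.9² + 31/3.9² = 0.0657 + 2.0381 = 2.1039, so posterior SD = 0.6894.
Posterior mean = (-2.4/3.9² + 31·-3.78/3.9²) / 2.1039 = -3.7369.
Interval: -3.7369 ± 1.960 × 0.6894 → [-5.088, -2.386].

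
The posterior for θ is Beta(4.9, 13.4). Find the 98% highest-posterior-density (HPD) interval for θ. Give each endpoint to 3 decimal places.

The posterior is unimodal and skewed, so the HPD interval has equal density at both endpoints and is the shortest 98% interval.
Solving f(0.065) = f(0.511) with F(0.511) − F(0.065) = 0.98 gives [0.065, 0.511].
For comparison, the equal-tailed interval is [0.077, 0.530]; the HPD is narrower and shifted toward the mode.

[0.065, 0.511]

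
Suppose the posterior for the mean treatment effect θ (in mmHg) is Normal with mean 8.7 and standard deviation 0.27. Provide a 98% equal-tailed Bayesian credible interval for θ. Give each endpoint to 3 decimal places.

[8.072, 9.328]

The posterior is symmetric, so the 98% equal-tailed interval is θ = 8.7 ± z·0.27 with z = 2.326.
Half-width: 2.326 × 0.27 = 0.628.
8.7 − 0.628 = 8.072; 8.7 + 0.628 = 9.328.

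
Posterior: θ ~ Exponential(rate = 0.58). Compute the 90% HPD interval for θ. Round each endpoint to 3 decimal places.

The exponential density is strictly decreasing on [0, ∞), so the HPD interval is anchored at 0: [0, q] with P(θ ≤ q) = 0.90.
q = −ln(1 − 0.90) / 0.58 = 2.3026 / 0.58 = 3.970.

[0.000, 3.970]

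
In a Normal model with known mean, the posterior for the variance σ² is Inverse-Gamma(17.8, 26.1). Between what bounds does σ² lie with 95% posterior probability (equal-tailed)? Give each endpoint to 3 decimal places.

Inverse-Gamma(17.8, 26.1) quantiles: F⁻¹(0.025) and F⁻¹(0.975).
Equivalently, 1/σ² ~ Gamma(17.8, rate = 26.1); invert its 0.975 and 0.025 quantiles.
Posterior mean ≈ 1.554, SD ≈ 0.391; a Normal approximation gives roughly [0.788, 2.320].
Exact: lower = 0.968; upper = 2.482.

[0.968, 2.482]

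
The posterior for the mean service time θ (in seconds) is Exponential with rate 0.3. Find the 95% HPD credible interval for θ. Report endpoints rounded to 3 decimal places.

The exponential density is strictly decreasing on [0, ∞), so the HPD interval is anchored at 0: [0, q] with P(θ ≤ q) = 0.95.
q = −ln(1 − 0.95) / 0.3 = 2.9957 / 0.3 = 9.986.

[0.000, 9.986]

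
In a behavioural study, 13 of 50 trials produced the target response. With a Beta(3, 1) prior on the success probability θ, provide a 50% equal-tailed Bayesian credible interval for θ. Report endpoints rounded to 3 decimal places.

Posterior: Beta(3+13, 1+37) = Beta(16, 38).
Equal-tailed 50% interval: the 0.25 and 0.75 quantiles of Beta(16, 38).
Posterior mean ≈ 0.296, SD ≈ 0.062; a Normal approximation gives roughly [0.255, 0.338].
Exact: F⁻¹(0.25) = 0.253; F⁻¹(0.75) = 0.337.

[0.253, 0.337]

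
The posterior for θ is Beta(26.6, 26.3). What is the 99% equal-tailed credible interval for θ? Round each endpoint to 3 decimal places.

[0.330, 0.675]

Posterior: Beta(26.6, 26.3).
Equal-tailed 99% interval: the 0.005 and 0.995 quantiles of Beta(26.6, 26.3).
Posterior mean ≈ 0.503, SD ≈ 0.068; a Normal approximation gives roughly [0.327, 0.678].
Exact: F⁻¹(0.005) = 0.330; F⁻¹(0.995) = 0.675.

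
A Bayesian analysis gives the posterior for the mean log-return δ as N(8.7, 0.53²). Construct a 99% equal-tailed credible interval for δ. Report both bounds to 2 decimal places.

[7.33, 10.07]

The posterior is symmetric, so the 99% equal-tailed interval is δ = 8.7 ± z·0.53 with z = 2.576.
Half-width: 2.576 × 0.53 = 1.37.
8.7 − 1.37 = 7.33; 8.7 + 1.37 = 10.07.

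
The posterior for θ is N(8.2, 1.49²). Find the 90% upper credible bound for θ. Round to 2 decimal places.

10.11

Need U with P(θ ≤ U) = 0.90: U = 8.2 + z_{0.1}·1.49.
z = 1.282; U = 8.2 + 1.282 × 1.49 = 10.11.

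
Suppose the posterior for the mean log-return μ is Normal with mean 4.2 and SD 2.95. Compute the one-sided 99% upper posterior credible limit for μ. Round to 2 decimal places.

Need U with P(μ ≤ U) = 0.99: U = 4.2 + z_{0.01}·2.95.
z = 2.326; U = 4.2 + 2.326 × 2.95 = 11.06.

11.06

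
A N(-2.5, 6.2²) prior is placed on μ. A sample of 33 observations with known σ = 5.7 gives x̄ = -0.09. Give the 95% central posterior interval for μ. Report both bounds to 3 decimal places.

Posterior precision = 1/6.2² + 33/5.7² = 0.0260 + 1.0157 = 1.0417, so posterior SD = 0.9798.
Posterior mean = (-2.5/6.2² + 33·-0.09/5.7²) / 1.0417 = -0.1502.
Interval: -0.1502 ± 1.960 × 0.9798 → [-2.071, 1.770].

[-2.071, 1.770]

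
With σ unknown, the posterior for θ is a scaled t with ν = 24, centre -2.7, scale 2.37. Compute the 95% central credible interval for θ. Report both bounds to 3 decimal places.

The t_24 distribution is symmetric; the 95% interval is -2.7 ± t·2.37 with t_{0.975,24} = 2.064.
Half-width: 2.064 × 2.37 = 4.891.
-2.7 − 4.891 = -7.591; -2.7 + 4.891 = 2.191.

[-7.591, 2.191]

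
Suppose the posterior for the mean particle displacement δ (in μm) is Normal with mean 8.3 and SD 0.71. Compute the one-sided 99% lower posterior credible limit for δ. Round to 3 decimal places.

Need L with P(δ ≥ L) = 0.99: L = 8.3 − z_{0.01}·0.71.
z = 2.326; L = 8.3 − 2.326 × 0.71 = 6.648.

6.648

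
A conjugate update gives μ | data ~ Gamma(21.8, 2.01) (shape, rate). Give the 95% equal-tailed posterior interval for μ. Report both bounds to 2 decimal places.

[6.78, 15.85]

Posterior: Gamma(shape 21.8, rate 2.01).
Equal-tailed 95% interval: Gamma(21.8, 2.01) quantiles at 0.025 and 0.975.
Posterior mean ≈ 10.85, SD ≈ 2.32; a Normal approximation gives roughly [6.29, 15.40].
Exact: lower = 6.78; upper = 15.85.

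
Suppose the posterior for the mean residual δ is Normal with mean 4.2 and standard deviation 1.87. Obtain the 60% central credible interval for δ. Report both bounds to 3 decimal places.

[2.626, 5.774]

The posterior is symmetric, so the 60% equal-tailed interval is δ = 4.2 ± z·1.87 with z = 0.842.
Half-width: 0.842 × 1.87 = 1.574.
4.2 − 1.574 = 2.626; 4.2 + 1.574 = 5.774.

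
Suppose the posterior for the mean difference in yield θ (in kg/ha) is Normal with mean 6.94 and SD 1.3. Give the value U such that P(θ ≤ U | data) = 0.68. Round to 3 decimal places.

7.548

Need U with P(θ ≤ U) = 0.68: U = 6.94 + z_{0.32}·1.3.
z = 0.468; U = 6.94 + 0.468 × 1.3 = 7.548.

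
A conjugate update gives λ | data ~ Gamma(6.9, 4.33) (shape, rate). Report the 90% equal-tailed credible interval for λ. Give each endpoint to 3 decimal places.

Posterior: Gamma(shape 6.9, rate 4.33).
Equal-tailed 90% interval: Gamma(6.9, 4.33) quantiles at 0.05 and 0.95.
Posterior mean ≈ 1.594, SD ≈ 0.607; a Normal approximation gives roughly [0.596, 2.591].
Exact: lower = 0.743; upper = 2.705.

[0.743, 2.705]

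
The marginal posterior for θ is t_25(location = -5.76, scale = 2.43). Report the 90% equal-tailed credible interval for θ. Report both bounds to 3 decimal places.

The t_25 distribution is symmetric; the 90% interval is -5.76 ± t·2.43 with t_{0.95,25} = 1.708.
Half-width: 1.708 × 2.43 = 4.151.
-5.76 − 4.151 = -9.911; -5.76 + 4.151 = -1.609.

[-9.911, -1.609]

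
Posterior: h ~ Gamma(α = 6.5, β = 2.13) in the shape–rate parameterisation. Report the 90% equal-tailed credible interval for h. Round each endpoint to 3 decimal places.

Posterior: Gamma(shape 6.5, rate 2.13).
Equal-tailed 90% interval: Gamma(6.5, 2.13) quantiles at 0.05 and 0.95.
Posterior mean ≈ 3.052, SD ≈ 1.197; a Normal approximation gives roughly [1.083, 5.020].
Exact: lower = 1.383; upper = 5.249.

[1.383, 5.249]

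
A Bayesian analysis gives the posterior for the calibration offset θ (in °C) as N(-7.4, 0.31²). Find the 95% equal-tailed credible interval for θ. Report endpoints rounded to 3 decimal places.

The posterior is symmetric, so the 95% equal-tailed interval is θ = -7.4 ± z·0.31 with z = 1.960.
Half-width: 1.960 × 0.31 = 0.608.
-7.4 − 0.608 = -8.008; -7.4 + 0.608 = -6.792.

[-8.008, -6.792]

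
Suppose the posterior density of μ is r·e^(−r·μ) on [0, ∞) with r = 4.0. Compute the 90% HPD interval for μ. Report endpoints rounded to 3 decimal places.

The exponential density is strictly decreasing on [0, ∞), so the HPD interval is anchored at 0: [0, q] with P(μ ≤ q) = 0.90.
q = −ln(1 − 0.90) / 4.0 = 2.3026 / 4.0 = 0.576.

[0.000, 0.576]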